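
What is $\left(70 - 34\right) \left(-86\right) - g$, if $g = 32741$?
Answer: $-35837$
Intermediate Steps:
$\left(70 - 34\right) \left(-86\right) - g = \left(70 - 34\right) \left(-86\right) - 32741 = 36 \left(-86\right) - 32741 = -3096 - 32741 = -35837$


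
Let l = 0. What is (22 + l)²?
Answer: 484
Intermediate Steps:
(22 + l)² = (22 + 0)² = 22² = 484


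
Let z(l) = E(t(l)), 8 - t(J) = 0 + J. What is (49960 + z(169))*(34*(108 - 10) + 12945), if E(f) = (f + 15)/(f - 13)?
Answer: 70749494261/87 ≈ 8.1321e+8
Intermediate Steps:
t(J) = 8 - J (t(J) = 8 - (0 + J) = 8 - J)
E(f) = (15 + f)/(-13 + f)
z(l) = (23 - l)/(-5 - l) (z(l) = (15 + (8 - l))/(-13 + (8 - l)) = (23 - l)/(-5 - l))
(49960 + z(169))*(34*(108 - 10) + 12945) = (49960 + (-23 + 169)/(5 + 169))*(34*(108 - 10) + 12945) = (49960 + 146/174)*(34*98 + 12945) = (49960 + (1/174)*146)*(3332 + 12945) = (49960 + 73/87)*16277 = (4346593/87)*16277 = 70749494261/87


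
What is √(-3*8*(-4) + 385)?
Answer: √481 ≈ 21.932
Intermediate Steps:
√(-3*8*(-4) + 385) = √(-24*(-4) + 385) = √(96 + 385) = √481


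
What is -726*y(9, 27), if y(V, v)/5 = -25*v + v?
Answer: 2352240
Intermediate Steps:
y(V, v) = -120*v (y(V, v) = 5*(-25*v + v) = 5*(-24*v) = -120*v)
-726*y(9, 27) = -(-87120)*27 = -726*(-3240) = 2352240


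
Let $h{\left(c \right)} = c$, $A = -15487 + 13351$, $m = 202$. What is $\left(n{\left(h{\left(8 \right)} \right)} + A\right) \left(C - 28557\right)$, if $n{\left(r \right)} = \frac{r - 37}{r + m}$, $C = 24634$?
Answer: $\frac{1759814647}{210} \approx 8.3801 \cdot 10^{6}$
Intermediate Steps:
$A = -2136$
$n{\left(r \right)} = \frac{-37 + r}{202 + r}$ ($n{\left(r \right)} = \frac{r - 37}{r + 202} = \frac{-37 + r}{202 + r}$)
$\left(n{\left(h{\left(8 \right)} \right)} + A\right) \left(C - 28557\right) = \left(\frac{-37 + 8}{202 + 8} - 2136\right) \left(24634 - 28557\right) = \left(\frac{1}{210} \left(-29\right) - 2136\right) \left(-3923\right) = \left(- \frac{29}{210} - 2136\right) \left(-3923\right) = \left(- \frac{448589}{210}\right) \left(-3923\right) = \frac{1759814647}{210}$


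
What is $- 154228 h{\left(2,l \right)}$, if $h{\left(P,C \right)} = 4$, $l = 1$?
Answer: $-616912$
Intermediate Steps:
$- 154228 h{\left(2,l \right)} = \left(-154228\right) 4 = -616912$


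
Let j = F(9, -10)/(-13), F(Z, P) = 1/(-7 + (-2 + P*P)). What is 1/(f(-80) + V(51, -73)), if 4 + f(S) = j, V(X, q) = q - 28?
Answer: -1183/124216 ≈ -0.0095237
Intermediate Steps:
V(X, q) = -28 + q
F(Z, P) = 1/(-9 + P²) (F(Z, P) = 1/(-7 + (-2 + P²)) = 1/(-9 + P²))
j = -1/1183 (j = 1/(-9 + (-10)²*(-13)) = -1/13/(-9 + 100) = -1/13/91 = (1/91)*(-1/13) = -1/1183 ≈ -0.00084531)
f(S) = -4733/1183 (f(S) = -4 - 1/1183 = -4733/1183)
1/(f(-80) + V(51, -73)) = 1/(-4733/1183 + (-28 - 73)) = 1/(-4733/1183 - 101) = 1/(-124216/1183) = -1183/124216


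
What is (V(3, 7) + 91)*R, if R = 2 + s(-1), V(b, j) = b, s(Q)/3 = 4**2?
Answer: 4700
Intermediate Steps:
s(Q) = 48 (s(Q) = 3*4**2 = 3*16 = 48)
R = 50 (R = 2 + 48 = 50)
(V(3, 7) + 91)*R = (3 + 91)*50 = 94*50 = 4700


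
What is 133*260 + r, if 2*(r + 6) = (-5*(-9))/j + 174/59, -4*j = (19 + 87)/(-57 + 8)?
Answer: 108247604/3127 ≈ 34617.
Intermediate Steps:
j = 53/98 (j = -(19 + 87)/(4*(-57 + 8)) = -53/(2*(-49)) = -53*(-1)/(2*49) = -¼*(-106/49) = 53/98 ≈ 0.54082)
r = 115944/3127 (r = -6 + ((-5*(-9))/(53/98) + 174/59)/2 = -6 + (45*(98/53) + 174*(1/59))/2 = -6 + (4410/53 + 174/59)/2 = -6 + (½)*(269412/3127) = -6 + 134706/3127 = 115944/3127 ≈ 37.078)
133*260 + r = 133*260 + 115944/3127 = 34580 + 115944/3127 = 108247604/3127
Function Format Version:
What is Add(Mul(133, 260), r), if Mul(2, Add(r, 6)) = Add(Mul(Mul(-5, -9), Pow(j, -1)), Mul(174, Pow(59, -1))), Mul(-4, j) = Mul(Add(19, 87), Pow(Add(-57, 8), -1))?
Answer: Rational(108247604, 3127) ≈ 34617.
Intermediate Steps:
j = Rational(53, 98) (j = Mul(Rational(-1, 4), Mul(Add(19, 87), Pow(Add(-57, 8), -1))) = Mul(Rational(-1, 4), Mul(106, Pow(-49, -1))) = Mul(Rational(-1, 4), Mul(106, Rational(-1, 49))) = Mul(Rational(-1, 4), Rational(-106, 49)) = Rational(53, 98) ≈ 0.54082)
r = Rational(115944, 3127) (r = Add(-6, Mul(Rational(1, 2), Add(Mul(Mul(-5, -9), Pow(Rational(53, 98), -1)), Mul(174, Pow(59, -1))))) = Add(-6, Mul(Rational(1, 2), Add(Mul(45, Rational(98, 53)), Mul(174, Rational(1, 59))))) = Add(-6, Mul(Rational(1, 2), Add(Rational(4410, 53), Rational(174, 59)))) = Add(-6, Mul(Rational(1, 2), Rational(269412, 3127))) = Add(-6, Rational(134706, 3127)) = Rational(115944, 3127) ≈ 37.078)
Add(Mul(133, 260), r) = Add(Mul(133, 260), Rational(115944, 3127)) = Add(34580, Rational(115944, 3127)) = Rational(108247604, 3127)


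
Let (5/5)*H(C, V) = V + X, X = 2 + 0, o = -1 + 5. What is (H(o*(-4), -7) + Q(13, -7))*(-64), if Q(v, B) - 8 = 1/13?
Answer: -2560/13 ≈ -196.92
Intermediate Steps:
o = 4
X = 2
H(C, V) = 2 + V (H(C, V) = V + 2 = 2 + V)
Q(v, B) = 105/13 (Q(v, B) = 8 + 1/13 = 105/13)
(H(o*(-4), -7) + Q(13, -7))*(-64) = ((2 - 7) + 105/13)*(-64) = (-5 + 105/13)*(-64) = (40/13)*(-64) = -2560/13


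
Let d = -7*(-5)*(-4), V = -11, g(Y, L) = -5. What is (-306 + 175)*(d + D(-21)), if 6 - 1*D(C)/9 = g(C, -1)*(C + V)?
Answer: 199906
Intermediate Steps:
D(C) = -441 + 45*C (D(C) = 54 - (-45)*(C - 11) = 54 - (-45)*(-11 + C) = 54 - 9*(55 - 5*C) = 54 + (-495 + 45*C) = -441 + 45*C)
d = -140 (d = 35*(-4) = -140)
(-306 + 175)*(d + D(-21)) = (-306 + 175)*(-140 + (-441 + 45*(-21))) = -131*(-140 + (-441 - 945)) = -131*(-140 - 1386) = -131*(-1526) = 199906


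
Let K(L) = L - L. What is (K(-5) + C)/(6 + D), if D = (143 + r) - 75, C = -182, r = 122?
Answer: -13/14 ≈ -0.92857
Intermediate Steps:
K(L) = 0
D = 190 (D = (143 + 122) - 75 = 265 - 75 = 190)
(K(-5) + C)/(6 + D) = (0 - 182)/(6 + 190) = -182/196 = -182*1/196 = -13/14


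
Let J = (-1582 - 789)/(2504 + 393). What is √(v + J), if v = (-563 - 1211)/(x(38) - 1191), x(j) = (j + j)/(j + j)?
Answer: 3*√221955885690/1723715 ≈ 0.81995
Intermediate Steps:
J = -2371/2897 ≈ -0.81843
x(j) = 1 (x(j) = (2*j)/((2*j)) = (2*j)*(1/(2*j)) = 1)
v = 887/595 (v = (-563 - 1211)/(1 - 1191) = -1774/(-1190) = -1774*(-1/1190) = 887/595 ≈ 1.4908)
√(v + J) = √(887/595 - 2371/2897) = √(1158894/1723715) = 3*√221955885690/1723715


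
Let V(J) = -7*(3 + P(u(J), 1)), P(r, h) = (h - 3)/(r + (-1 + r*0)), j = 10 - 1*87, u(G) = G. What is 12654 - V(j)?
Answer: 494332/39 ≈ 12675.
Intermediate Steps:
j = -77 (j = 10 - 87 = -77)
P(r, h) = (-3 + h)/(-1 + r) (P(r, h) = (-3 + h)/(r + (-1 + 0)) = (-3 + h)/(r - 1) = (-3 + h)/(-1 + r))
V(J) = -21 + 14/(-1 + J) (V(J) = -7*(3 + (-3 + 1)/(-1 + J)) = -7*(3 - 2/(-1 + J)) = -21 + 14/(-1 + J))
12654 - V(j) = 12654 - 7*(5 - 3*(-77))/(-1 - 77) = 12654 - 7*(5 + 231)/(-78) = 12654 - 7*(-1)*236/78 = 12654 - 1*(-826/39) = 12654 + 826/39 = 494332/39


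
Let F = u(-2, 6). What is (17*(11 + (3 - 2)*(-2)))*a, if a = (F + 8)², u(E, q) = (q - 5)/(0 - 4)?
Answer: 147033/16 ≈ 9189.6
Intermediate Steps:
u(E, q) = 5/4 - q/4 (u(E, q) = (-5 + q)/(-4) = (-5 + q)*(-¼) = 5/4 - q/4)
F = -¼ (F = 5/4 - ¼*6 = 5/4 - 3/2 = -¼ ≈ -0.25000)
a = 961/16 (a = (-¼ + 8)² = (31/4)² = 961/16 ≈ 60.063)
(17*(11 + (3 - 2)*(-2)))*a = (17*(11 + (3 - 2)*(-2)))*(961/16) = (17*(11 + 1*(-2)))*(961/16) = (17*(11 - 2))*(961/16) = (17*9)*(961/16) = 153*(961/16) = 147033/16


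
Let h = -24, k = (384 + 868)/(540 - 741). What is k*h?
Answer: 10016/67 ≈ 149.49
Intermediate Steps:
k = -1252/201 (k = 1252/(-201) = 1252*(-1/201) = -1252/201 ≈ -6.2289)
k*h = -1252/201*(-24) = 10016/67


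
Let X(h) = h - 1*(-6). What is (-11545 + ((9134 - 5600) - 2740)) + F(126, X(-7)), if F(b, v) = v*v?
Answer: -10750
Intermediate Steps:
X(h) = 6 + h (X(h) = h + 6 = 6 + h)
F(b, v) = v**2
(-11545 + ((9134 - 5600) - 2740)) + F(126, X(-7)) = (-11545 + ((9134 - 5600) - 2740)) + (6 - 7)**2 = (-11545 + (3534 - 2740)) + (-1)**2 = (-11545 + 794) + 1 = -10751 + 1 = -10750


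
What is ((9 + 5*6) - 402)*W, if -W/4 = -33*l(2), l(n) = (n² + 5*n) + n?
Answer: -766656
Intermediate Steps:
l(n) = n² + 6*n
W = 2112 (W = -(-132)*2*(6 + 2) = -(-132)*2*8 = -(-132)*16 = -4*(-528) = 2112)
((9 + 5*6) - 402)*W = ((9 + 5*6) - 402)*2112 = ((9 + 30) - 402)*2112 = (39 - 402)*2112 = -363*2112 = -766656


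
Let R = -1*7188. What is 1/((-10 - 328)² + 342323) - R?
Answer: 3281803597/456567 ≈ 7188.0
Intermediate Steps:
R = -7188
1/((-10 - 328)² + 342323) - R = 1/((-10 - 328)² + 342323) - 1*(-7188) = 1/((-338)² + 342323) + 7188 = 1/(114244 + 342323) + 7188 = 1/456567 + 7188 = 3281803597/456567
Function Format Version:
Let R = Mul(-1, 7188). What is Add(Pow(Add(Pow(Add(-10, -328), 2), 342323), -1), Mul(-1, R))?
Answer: Rational(3281803597, 456567) ≈ 7188.0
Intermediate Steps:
R = -7188
Add(Pow(Add(Pow(Add(-10, -328), 2), 342323), -1), Mul(-1, R)) = Add(Pow(Add(Pow(Add(-10, -328), 2), 342323), -1), Mul(-1, -7188)) = Add(Pow(Add(Pow(-338, 2), 342323), -1), 7188) = Add(Pow(Add(114244, 342323), -1), 7188) = Add(Pow(456567, -1), 7188) = Add(Rational(1, 456567), 7188) = Rational(3281803597, 456567)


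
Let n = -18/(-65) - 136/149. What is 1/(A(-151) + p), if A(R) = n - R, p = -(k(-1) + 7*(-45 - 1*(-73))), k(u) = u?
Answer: -9685/432298 ≈ -0.022404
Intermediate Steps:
n = -6158/9685 (n = -18*(-1/65) - 136*1/149 = 18/65 - 136/149 = -6158/9685 ≈ -0.63583)
p = -195 (p = -(-1 + 7*(-45 - 1*(-73))) = -(-1 + 7*(-45 + 73)) = -(-1 + 7*28) = -(-1 + 196) = -1*195 = -195)
A(R) = -6158/9685 - R
1/(A(-151) + p) = 1/((-6158/9685 - 1*(-151)) - 195) = 1/((-6158/9685 + 151) - 195) = 1/(1456277/9685 - 195) = 1/(-432298/9685) = -9685/432298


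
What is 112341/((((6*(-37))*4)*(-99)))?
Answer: 37447/29304 ≈ 1.2779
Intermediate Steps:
112341/((((6*(-37))*4)*(-99))) = 112341/((-222*4*(-99))) = 112341/((-888*(-99))) = 112341/87912 = 112341*(1/87912) = 37447/29304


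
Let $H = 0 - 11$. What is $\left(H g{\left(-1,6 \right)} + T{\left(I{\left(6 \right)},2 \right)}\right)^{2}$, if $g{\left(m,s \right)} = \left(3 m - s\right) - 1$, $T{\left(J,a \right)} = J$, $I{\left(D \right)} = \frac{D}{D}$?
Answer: $12321$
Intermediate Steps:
$H = -11$
$I{\left(D \right)} = 1$
$g{\left(m,s \right)} = -1 - s + 3 m$ ($g{\left(m,s \right)} = \left(- s + 3 m\right) - 1 = -1 - s + 3 m$)
$\left(H g{\left(-1,6 \right)} + T{\left(I{\left(6 \right)},2 \right)}\right)^{2} = \left(- 11 \left(-1 - 6 + 3 \left(-1\right)\right) + 1\right)^{2} = \left(- 11 \left(-1 - 6 - 3\right) + 1\right)^{2} = \left(\left(-11\right) \left(-10\right) + 1\right)^{2} = \left(110 + 1\right)^{2} = 111^{2} = 12321$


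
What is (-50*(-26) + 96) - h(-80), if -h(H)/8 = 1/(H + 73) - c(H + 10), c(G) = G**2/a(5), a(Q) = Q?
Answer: -45116/7 ≈ -6445.1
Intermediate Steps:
c(G) = G**2/5
h(H) = -8/(73 + H) + 8*(10 + H)**2/5 (h(H) = -8*(1/(H + 73) - (H + 10)**2/5) = -8*(1/(73 + H) - (10 + H)**2/5) = -8/(73 + H) + 8*(10 + H)**2/5)
(-50*(-26) + 96) - h(-80) = (-50*(-26) + 96) - 8*(7295 + (-80)**3 + 93*(-80)**2 + 1560*(-80))/(5*(73 - 80)) = (1300 + 96) - 8*(7295 - 512000 + 93*6400 - 124800)/(5*(-7)) = 1396 - 8*(-1)*(7295 - 512000 + 595200 - 124800)/(5*7) = 1396 - 8*(-1)*(-34305)/(5*7) = 1396 - 1*54888/7 = 1396 - 54888/7 = -45116/7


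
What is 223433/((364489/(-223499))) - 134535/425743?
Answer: -21260399394688396/155178640327 ≈ -1.3701e+5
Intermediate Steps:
223433/((364489/(-223499))) - 134535/425743 = 223433/((364489*(-1/223499))) - 134535*1/425743 = 223433/(-364489/223499) - 134535/425743 = 223433*(-223499/364489) - 134535/425743 = -49937052067/364489 - 134535/425743 = -21260399394688396/155178640327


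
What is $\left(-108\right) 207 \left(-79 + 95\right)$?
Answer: $-357696$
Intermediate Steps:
$\left(-108\right) 207 \left(-79 + 95\right) = \left(-22356\right) 16 = -357696$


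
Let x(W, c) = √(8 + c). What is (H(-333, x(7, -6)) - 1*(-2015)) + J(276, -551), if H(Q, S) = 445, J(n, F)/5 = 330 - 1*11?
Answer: 4055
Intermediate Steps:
J(n, F) = 1595 (J(n, F) = 5*(330 - 1*11) = 5*(330 - 11) = 5*319 = 1595)
(H(-333, x(7, -6)) - 1*(-2015)) + J(276, -551) = (445 - 1*(-2015)) + 1595 = (445 + 2015) + 1595 = 2460 + 1595 = 4055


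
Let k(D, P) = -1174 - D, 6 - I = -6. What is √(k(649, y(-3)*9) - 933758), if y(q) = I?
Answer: I*√935581 ≈ 967.25*I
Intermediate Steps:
I = 12 (I = 6 - 1*(-6) = 6 + 6 = 12)
y(q) = 12
√(k(649, y(-3)*9) - 933758) = √((-1174 - 1*649) - 933758) = √((-1174 - 649) - 933758) = √(-1823 - 933758) = √(-935581) = I*√935581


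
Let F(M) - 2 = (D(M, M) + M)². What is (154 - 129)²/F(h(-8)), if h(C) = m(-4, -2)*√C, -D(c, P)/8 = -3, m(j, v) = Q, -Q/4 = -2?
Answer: -625*I/(-66*I + 768*√2) ≈ 0.034839 - 0.57333*I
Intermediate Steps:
Q = 8 (Q = -4*(-2) = 8)
m(j, v) = 8
D(c, P) = 24 (D(c, P) = -8*(-3) = 24)
h(C) = 8*√C
F(M) = 2 + (24 + M)²
(154 - 129)²/F(h(-8)) = (154 - 129)²/(2 + (24 + 8*√(-8))²) = 25²/(2 + (24 + 8*(2*I*√2))²) = 625/(2 + (24 + 16*I*√2)²)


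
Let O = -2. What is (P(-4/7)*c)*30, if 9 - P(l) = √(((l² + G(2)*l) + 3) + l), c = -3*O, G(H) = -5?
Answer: 1620 - 900*√11/7 ≈ 1193.6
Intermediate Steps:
c = 6 (c = -3*(-2) = 6)
P(l) = 9 - √(3 + l² - 4*l) (P(l) = 9 - √(((l² - 5*l) + 3) + l) = 9 - √((3 + l² - 5*l) + l) = 9 - √(3 + l² - 4*l))
(P(-4/7)*c)*30 = ((9 - √(3 + (-4/7)² - (-16)/7))*6)*30 = ((9 - √(3 + (-4*⅐)² - (-16)/7))*6)*30 = ((9 - √(3 + (-4/7)² - 4*(-4/7)))*6)*30 = ((9 - √(3 + 16/49 + 16/7))*6)*30 = ((9 - √(275/49))*6)*30 = ((9 - 5*√11/7)*6)*30 = (54 - 30*√11/7)*30 = 1620 - 900*√11/7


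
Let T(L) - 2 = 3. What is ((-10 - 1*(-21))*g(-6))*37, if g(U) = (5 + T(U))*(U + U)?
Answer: -48840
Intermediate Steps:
T(L) = 5 (T(L) = 2 + 3 = 5)
g(U) = 20*U (g(U) = (5 + 5)*(U + U) = 10*(2*U) = 20*U)
((-10 - 1*(-21))*g(-6))*37 = ((-10 - 1*(-21))*(20*(-6)))*37 = ((-10 + 21)*(-120))*37 = (11*(-120))*37 = -1320*37 = -48840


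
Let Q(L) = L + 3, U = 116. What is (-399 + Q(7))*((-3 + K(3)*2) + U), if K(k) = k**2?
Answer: -50959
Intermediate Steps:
Q(L) = 3 + L
(-399 + Q(7))*((-3 + K(3)*2) + U) = (-399 + (3 + 7))*((-3 + 3**2*2) + 116) = (-399 + 10)*((-3 + 9*2) + 116) = -389*((-3 + 18) + 116) = -389*(15 + 116) = -389*131 = -50959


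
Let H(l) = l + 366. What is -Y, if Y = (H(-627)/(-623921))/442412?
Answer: -261/276030137452 ≈ -9.4555e-10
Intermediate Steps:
H(l) = 366 + l
Y = 261/276030137452 (Y = ((366 - 627)/(-623921))/442412 = -261*(-1/623921)*(1/442412) = (261/623921)*(1/442412) = 261/276030137452 ≈ 9.4555e-10)
-Y = -1*261/276030137452 = -261/276030137452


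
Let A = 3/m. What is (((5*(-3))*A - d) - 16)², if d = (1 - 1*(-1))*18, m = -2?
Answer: 3481/4 ≈ 870.25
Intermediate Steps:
A = -3/2 (A = 3/(-2) = 3*(-½) = -3/2 ≈ -1.5000)
d = 36 (d = (1 + 1)*18 = 2*18 = 36)
(((5*(-3))*A - d) - 16)² = (((5*(-3))*(-3/2) - 1*36) - 16)² = ((-15*(-3/2) - 36) - 16)² = ((45/2 - 36) - 16)² = (-27/2 - 16)² = (-59/2)² = 3481/4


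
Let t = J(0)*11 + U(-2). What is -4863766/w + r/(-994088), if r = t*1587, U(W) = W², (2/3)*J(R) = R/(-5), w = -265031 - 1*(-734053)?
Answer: -604748595883/58281142742 ≈ -10.376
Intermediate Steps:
w = 469022 (w = -265031 + 734053 = 469022)
J(R) = -3*R/10 (J(R) = 3*(R/(-5))/2 = 3*(R*(-⅕))/2 = 3*(-R/5)/2 = -3*R/10)
t = 4 (t = -3/10*0*11 + (-2)² = 0*11 + 4 = 0 + 4 = 4)
r = 6348 (r = 4*1587 = 6348)
-4863766/w + r/(-994088) = -4863766/469022 + 6348/(-994088) = -4863766*1/469022 + 6348*(-1/994088) = -2431883/234511 - 1587/248522 = -604748595883/58281142742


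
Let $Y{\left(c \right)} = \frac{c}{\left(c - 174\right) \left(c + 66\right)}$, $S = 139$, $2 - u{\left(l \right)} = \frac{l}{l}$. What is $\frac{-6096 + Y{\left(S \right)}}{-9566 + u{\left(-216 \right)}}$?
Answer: $\frac{43738939}{68628875} \approx 0.63733$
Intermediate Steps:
$u{\left(l \right)} = 1$ ($u{\left(l \right)} = 2 - \frac{l}{l} = 2 - 1 = 1$)
$Y{\left(c \right)} = \frac{c}{\left(-174 + c\right) \left(66 + c\right)}$
$\frac{-6096 + Y{\left(S \right)}}{-9566 + u{\left(-216 \right)}} = \frac{-6096 + \frac{139}{-11484 + 139^{2} - 15012}}{-9566 + 1} = \frac{-6096 + \frac{139}{-11484 + 19321 - 15012}}{-9565} = \left(-6096 + \frac{139}{-7175}\right) \left(- \frac{1}{9565}\right) = \left(-6096 + 139 \left(- \frac{1}{7175}\right)\right) \left(- \frac{1}{9565}\right) = \left(-6096 - \frac{139}{7175}\right) \left(- \frac{1}{9565}\right) = \left(- \frac{43738939}{7175}\right) \left(- \frac{1}{9565}\right) = \frac{43738939}{68628875}$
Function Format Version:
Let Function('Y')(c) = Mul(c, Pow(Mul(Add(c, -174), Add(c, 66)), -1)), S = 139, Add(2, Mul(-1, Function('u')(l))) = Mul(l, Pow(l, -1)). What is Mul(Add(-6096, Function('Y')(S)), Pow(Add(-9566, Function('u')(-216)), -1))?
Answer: Rational(43738939, 68628875) ≈ 0.63733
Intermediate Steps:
Function('u')(l) = 1 (Function('u')(l) = Add(2, Mul(-1, Mul(l, Pow(l, -1)))) = Add(2, Mul(-1, 1)) = Add(2, -1) = 1)
Function('Y')(c) = Mul(c, Pow(Add(-174, c), -1), Pow(Add(66, c), -1)) (Function('Y')(c) = Mul(c, Pow(Mul(Add(-174, c), Add(66, c)), -1)) = Mul(c, Mul(Pow(Add(-174, c), -1), Pow(Add(66, c), -1))) = Mul(c, Pow(Add(-174, c), -1), Pow(Add(66, c), -1)))
Mul(Add(-6096, Function('Y')(S)), Pow(Add(-9566, Function('u')(-216)), -1)) = Mul(Add(-6096, Mul(139, Pow(Add(-11484, Pow(139, 2), Mul(-108, 139)), -1))), Pow(Add(-9566, 1), -1)) = Mul(Add(-6096, Mul(139, Pow(Add(-11484, 19321, -15012), -1))), Pow(-9565, -1)) = Mul(Add(-6096, Mul(139, Pow(-7175, -1))), Rational(-1, 9565)) = Mul(Add(-6096, Mul(139, Rational(-1, 7175))), Rational(-1, 9565)) = Mul(Add(-6096, Rational(-139, 7175)), Rational(-1, 9565)) = Mul(Rational(-43738939, 7175), Rational(-1, 9565)) = Rational(43738939, 68628875)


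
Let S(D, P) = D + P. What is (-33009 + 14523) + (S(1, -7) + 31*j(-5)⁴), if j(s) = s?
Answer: 883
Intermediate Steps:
(-33009 + 14523) + (S(1, -7) + 31*j(-5)⁴) = (-33009 + 14523) + ((1 - 7) + 31*(-5)⁴) = -18486 + (-6 + 31*625) = -18486 + (-6 + 19375) = -18486 + 19369 = 883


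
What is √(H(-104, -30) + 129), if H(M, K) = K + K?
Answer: √69 ≈ 8.3066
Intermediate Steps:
H(M, K) = 2*K
√(H(-104, -30) + 129) = √(2*(-30) + 129) = √(-60 + 129) = √69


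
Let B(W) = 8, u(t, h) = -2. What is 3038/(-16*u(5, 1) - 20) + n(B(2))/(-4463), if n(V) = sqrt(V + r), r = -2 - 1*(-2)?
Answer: 1519/6 - 2*sqrt(2)/4463 ≈ 253.17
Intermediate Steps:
r = 0 (r = -2 + 2 = 0)
n(V) = sqrt(V) (n(V) = sqrt(V + 0) = sqrt(V))
3038/(-16*u(5, 1) - 20) + n(B(2))/(-4463) = 3038/(-16*(-2) - 20) + sqrt(8)/(-4463) = 3038/(32 - 20) + (2*sqrt(2))*(-1/4463) = 3038/12 - 2*sqrt(2)/4463 = 3038*(1/12) - 2*sqrt(2)/4463 = 1519/6 - 2*sqrt(2)/4463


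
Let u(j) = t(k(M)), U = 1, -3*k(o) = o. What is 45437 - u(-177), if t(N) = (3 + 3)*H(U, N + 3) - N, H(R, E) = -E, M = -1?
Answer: 136372/3 ≈ 45457.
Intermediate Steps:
k(o) = -o/3
t(N) = -18 - 7*N (t(N) = (3 + 3)*(-(N + 3)) - N = 6*(-(3 + N)) - N = 6*(-3 - N) - N = (-18 - 6*N) - N = -18 - 7*N)
u(j) = -61/3 (u(j) = -18 - (-7)*(-1)/3 = -18 - 7*⅓ = -18 - 7/3 = -61/3)
45437 - u(-177) = 45437 - 1*(-61/3) = 45437 + 61/3 = 136372/3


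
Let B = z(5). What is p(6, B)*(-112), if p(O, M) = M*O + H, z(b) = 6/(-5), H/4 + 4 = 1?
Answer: 10752/5 ≈ 2150.4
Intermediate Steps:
H = -12 (H = -16 + 4*1 = -16 + 4 = -12)
z(b) = -6/5 (z(b) = 6*(-1/5) = -6/5)
B = -6/5 ≈ -1.2000
p(O, M) = -12 + M*O (p(O, M) = M*O - 12 = -12 + M*O)
p(6, B)*(-112) = (-12 - 6/5*6)*(-112) = (-12 - 36/5)*(-112) = -96/5*(-112) = 10752/5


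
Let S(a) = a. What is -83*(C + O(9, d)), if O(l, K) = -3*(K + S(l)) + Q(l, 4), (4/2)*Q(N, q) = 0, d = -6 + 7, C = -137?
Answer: 13861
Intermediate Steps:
d = 1
Q(N, q) = 0 (Q(N, q) = (1/2)*0 = 0)
O(l, K) = -3*K - 3*l (O(l, K) = -3*(K + l) + 0 = (-3*K - 3*l) + 0 = -3*K - 3*l)
-83*(C + O(9, d)) = -83*(-137 + (-3*1 - 3*9)) = -83*(-137 + (-3 - 27)) = -83*(-137 - 30) = -83*(-167) = 13861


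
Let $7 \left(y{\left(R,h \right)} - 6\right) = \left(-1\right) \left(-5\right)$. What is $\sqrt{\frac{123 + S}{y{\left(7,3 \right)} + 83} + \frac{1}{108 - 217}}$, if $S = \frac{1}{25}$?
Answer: $\frac{3 \sqrt{1108203654}}{85565} \approx 1.1672$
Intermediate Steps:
$S = \frac{1}{25} \approx 0.04$
$y{\left(R,h \right)} = \frac{47}{7}$ ($y{\left(R,h \right)} = 6 + \frac{\left(-1\right) \left(-5\right)}{7} = 6 + \frac{1}{7} \cdot 5 = 6 + \frac{5}{7} = \frac{47}{7}$)
$\sqrt{\frac{123 + S}{y{\left(7,3 \right)} + 83} + \frac{1}{108 - 217}} = \sqrt{\frac{123 + \frac{1}{25}}{\frac{47}{7} + 83} + \frac{1}{108 - 217}} = \sqrt{\frac{3076}{25 \cdot \frac{628}{7}} + \frac{1}{-109}} = \sqrt{\frac{3076}{25} \cdot \frac{7}{628} - \frac{1}{109}} = \sqrt{\frac{5383}{3925} - \frac{1}{109}} = \sqrt{\frac{582822}{427825}} = \frac{3 \sqrt{1108203654}}{85565}$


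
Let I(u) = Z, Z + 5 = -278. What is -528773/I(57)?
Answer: 528773/283 ≈ 1868.5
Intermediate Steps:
Z = -283 (Z = -5 - 278 = -283)
I(u) = -283
-528773/I(57) = -528773/(-283) = -528773*(-1/283) = 528773/283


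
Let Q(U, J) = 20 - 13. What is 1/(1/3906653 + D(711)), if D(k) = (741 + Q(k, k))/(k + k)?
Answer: 2777630283/1461088933 ≈ 1.9011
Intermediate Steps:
Q(U, J) = 7
D(k) = 374/k (D(k) = (741 + 7)/(k + k) = 748/((2*k)) = 748*(1/(2*k)) = 374/k)
1/(1/3906653 + D(711)) = 1/(1/3906653 + 374/711) = 1/(1461088933/2777630283) = 2777630283/1461088933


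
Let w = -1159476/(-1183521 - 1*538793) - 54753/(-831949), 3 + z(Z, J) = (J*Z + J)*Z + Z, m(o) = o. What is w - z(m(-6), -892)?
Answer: 19178877157336200/716438704993 ≈ 26770.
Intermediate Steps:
z(Z, J) = -3 + Z + Z*(J + J*Z) (z(Z, J) = -3 + ((J*Z + J)*Z + Z) = -3 + ((J + J*Z)*Z + Z) = -3 + (Z*(J + J*Z) + Z) = -3 + (Z + Z*(J + J*Z)) = -3 + Z + Z*(J + J*Z))
w = 529463378583/716438704993 (w = -1159476/(-1183521 - 538793) - 54753*(-1/831949) = -1159476/(-1722314) + 54753/831949 = -1159476*(-1/1722314) + 54753/831949 = 579738/861157 + 54753/831949 = 529463378583/716438704993 ≈ 0.73902)
w - z(m(-6), -892) = 529463378583/716438704993 - (-3 - 6 - 892*(-6) - 892*(-6)²) = 529463378583/716438704993 - (-3 - 6 + 5352 - 892*36) = 529463378583/716438704993 - (-3 - 6 + 5352 - 32112) = 529463378583/716438704993 - 1*(-26769) = 529463378583/716438704993 + 26769 = 19178877157336200/716438704993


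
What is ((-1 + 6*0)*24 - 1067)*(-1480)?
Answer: 1614680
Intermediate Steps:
((-1 + 6*0)*24 - 1067)*(-1480) = ((-1 + 0)*24 - 1067)*(-1480) = (-1*24 - 1067)*(-1480) = (-24 - 1067)*(-1480) = -1091*(-1480) = 1614680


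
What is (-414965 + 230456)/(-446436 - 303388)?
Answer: 184509/749824 ≈ 0.24607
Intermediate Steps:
(-414965 + 230456)/(-446436 - 303388) = -184509/(-749824) = -184509*(-1/749824) = 184509/749824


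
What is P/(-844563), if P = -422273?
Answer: 422273/844563 ≈ 0.49999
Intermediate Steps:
P/(-844563) = -422273/(-844563) = -422273*(-1/844563) = 422273/844563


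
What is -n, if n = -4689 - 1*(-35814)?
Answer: -31125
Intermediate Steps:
n = 31125 (n = -4689 + 35814 = 31125)
-n = -1*31125 = -31125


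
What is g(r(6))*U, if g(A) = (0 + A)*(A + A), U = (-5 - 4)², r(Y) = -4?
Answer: 2592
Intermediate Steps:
U = 81 (U = (-9)² = 81)
g(A) = 2*A² (g(A) = A*(2*A) = 2*A²)
g(r(6))*U = (2*(-4)²)*81 = (2*16)*81 = 32*81 = 2592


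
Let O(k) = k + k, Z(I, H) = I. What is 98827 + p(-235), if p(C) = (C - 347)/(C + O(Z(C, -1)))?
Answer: 23224539/235 ≈ 98828.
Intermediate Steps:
O(k) = 2*k
p(C) = (-347 + C)/(3*C) (p(C) = (C - 347)/(C + 2*C) = (-347 + C)/((3*C)) = (-347 + C)*(1/(3*C)) = (-347 + C)/(3*C))
98827 + p(-235) = 98827 + (⅓)*(-347 - 235)/(-235) = 98827 + (⅓)*(-1/235)*(-582) = 98827 + 194/235 = 23224539/235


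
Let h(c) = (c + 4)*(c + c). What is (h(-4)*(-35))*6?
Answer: 0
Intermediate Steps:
h(c) = 2*c*(4 + c) (h(c) = (4 + c)*(2*c) = 2*c*(4 + c))
(h(-4)*(-35))*6 = ((2*(-4)*(4 - 4))*(-35))*6 = ((2*(-4)*0)*(-35))*6 = (0*(-35))*6 = 0*6 = 0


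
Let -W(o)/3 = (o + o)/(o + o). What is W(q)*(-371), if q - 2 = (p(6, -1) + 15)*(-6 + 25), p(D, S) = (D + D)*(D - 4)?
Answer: 1113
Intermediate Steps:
p(D, S) = 2*D*(-4 + D) (p(D, S) = (2*D)*(-4 + D) = 2*D*(-4 + D))
q = 743 (q = 2 + (2*6*(-4 + 6) + 15)*(-6 + 25) = 2 + (2*6*2 + 15)*19 = 2 + (24 + 15)*19 = 2 + 39*19 = 2 + 741 = 743)
W(o) = -3 (W(o) = -3*(o + o)/(o + o) = -3*2*o/(2*o) = -3*2*o*1/(2*o) = -3*1 = -3)
W(q)*(-371) = -3*(-371) = 1113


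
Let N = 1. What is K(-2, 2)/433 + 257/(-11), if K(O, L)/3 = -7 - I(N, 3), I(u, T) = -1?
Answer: -111479/4763 ≈ -23.405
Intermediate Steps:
K(O, L) = -18 (K(O, L) = 3*(-7 - 1*(-1)) = 3*(-7 + 1) = 3*(-6) = -18)
K(-2, 2)/433 + 257/(-11) = -18/433 + 257/(-11) = -18*1/433 + 257*(-1/11) = -18/433 - 257/11 = -111479/4763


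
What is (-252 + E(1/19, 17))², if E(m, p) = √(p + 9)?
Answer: (252 - √26)² ≈ 60960.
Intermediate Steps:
E(m, p) = √(9 + p)
(-252 + E(1/19, 17))² = (-252 + √(9 + 17))² = (-252 + √26)²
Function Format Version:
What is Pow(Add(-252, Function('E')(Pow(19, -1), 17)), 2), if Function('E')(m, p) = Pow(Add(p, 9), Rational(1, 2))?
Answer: Pow(Add(252, Mul(-1, Pow(26, Rational(1, 2)))), 2) ≈ 60960.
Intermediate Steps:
Function('E')(m, p) = Pow(Add(9, p), Rational(1, 2))
Pow(Add(-252, Function('E')(Pow(19, -1), 17)), 2) = Pow(Add(-252, Pow(Add(9, 17), Rational(1, 2))), 2) = Pow(Add(-252, Pow(26, Rational(1, 2))), 2)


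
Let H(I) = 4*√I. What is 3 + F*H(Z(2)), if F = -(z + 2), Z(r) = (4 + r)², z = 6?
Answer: -189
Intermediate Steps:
F = -8 (F = -(6 + 2) = -1*8 = -8)
3 + F*H(Z(2)) = 3 - 32*√((4 + 2)²) = 3 - 32*√(6²) = 3 - 32*√36 = 3 - 32*6 = 3 - 8*24 = 3 - 192 = -189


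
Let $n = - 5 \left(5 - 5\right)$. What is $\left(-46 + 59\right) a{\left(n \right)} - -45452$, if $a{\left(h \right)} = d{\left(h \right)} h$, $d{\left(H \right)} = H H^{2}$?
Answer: $45452$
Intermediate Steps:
$n = 0$ ($n = \left(-5\right) 0 = 0$)
$d{\left(H \right)} = H^{3}$
$a{\left(h \right)} = h^{4}$ ($a{\left(h \right)} = h^{3} h = h^{4}$)
$\left(-46 + 59\right) a{\left(n \right)} - -45452 = \left(-46 + 59\right) 0^{4} - -45452 = 13 \cdot 0 + 45452 = 0 + 45452 = 45452$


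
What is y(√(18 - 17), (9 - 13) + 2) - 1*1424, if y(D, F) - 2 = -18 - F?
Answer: -1438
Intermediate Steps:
y(D, F) = -16 - F (y(D, F) = 2 + (-18 - F) = -16 - F)
y(√(18 - 17), (9 - 13) + 2) - 1*1424 = (-16 - ((9 - 13) + 2)) - 1*1424 = (-16 - (-4 + 2)) - 1424 = (-16 - 1*(-2)) - 1424 = (-16 + 2) - 1424 = -14 - 1424 = -1438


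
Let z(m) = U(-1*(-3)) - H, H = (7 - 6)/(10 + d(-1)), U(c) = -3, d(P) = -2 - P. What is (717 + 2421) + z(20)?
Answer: 28214/9 ≈ 3134.9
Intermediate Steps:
H = ⅑ (H = (7 - 6)/(10 + (-2 - 1*(-1))) = 1/(10 + (-2 + 1)) = 1/(10 - 1) = 1/9 = 1*(⅑) = ⅑ ≈ 0.11111)
z(m) = -28/9 (z(m) = -3 - 1*⅑ = -3 - ⅑ = -28/9)
(717 + 2421) + z(20) = (717 + 2421) - 28/9 = 3138 - 28/9 = 28214/9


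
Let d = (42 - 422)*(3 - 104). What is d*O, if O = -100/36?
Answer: -959500/9 ≈ -1.0661e+5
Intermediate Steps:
d = 38380 (d = -380*(-101) = 38380)
O = -25/9 (O = -100*1/36 = -25/9 ≈ -2.7778)
d*O = 38380*(-25/9) = -959500/9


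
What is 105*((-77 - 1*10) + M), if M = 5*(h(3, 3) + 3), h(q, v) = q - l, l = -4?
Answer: -3885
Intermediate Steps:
h(q, v) = 4 + q (h(q, v) = q - 1*(-4) = q + 4 = 4 + q)
M = 50 (M = 5*((4 + 3) + 3) = 5*(7 + 3) = 5*10 = 50)
105*((-77 - 1*10) + M) = 105*((-77 - 1*10) + 50) = 105*((-77 - 10) + 50) = 105*(-87 + 50) = 105*(-37) = -3885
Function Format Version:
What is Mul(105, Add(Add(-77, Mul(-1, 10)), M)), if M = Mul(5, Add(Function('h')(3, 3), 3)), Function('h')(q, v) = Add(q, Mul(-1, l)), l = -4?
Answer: -3885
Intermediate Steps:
Function('h')(q, v) = Add(4, q) (Function('h')(q, v) = Add(q, Mul(-1, -4)) = Add(q, 4) = Add(4, q))
M = 50 (M = Mul(5, Add(Add(4, 3), 3)) = Mul(5, Add(7, 3)) = Mul(5, 10) = 50)
Mul(105, Add(Add(-77, Mul(-1, 10)), M)) = Mul(105, Add(Add(-77, Mul(-1, 10)), 50)) = Mul(105, Add(Add(-77, -10), 50)) = Mul(105, Add(-87, 50)) = Mul(105, -37) = -3885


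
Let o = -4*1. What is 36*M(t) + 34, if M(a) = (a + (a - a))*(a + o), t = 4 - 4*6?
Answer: 17314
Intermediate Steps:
o = -4
t = -20 (t = 4 - 24 = -20)
M(a) = a*(-4 + a) (M(a) = (a + (a - a))*(a - 4) = (a + 0)*(-4 + a) = a*(-4 + a))
36*M(t) + 34 = 36*(-20*(-4 - 20)) + 34 = 36*(-20*(-24)) + 34 = 36*480 + 34 = 17280 + 34 = 17314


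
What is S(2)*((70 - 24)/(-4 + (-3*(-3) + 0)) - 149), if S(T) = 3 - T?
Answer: -699/5 ≈ -139.80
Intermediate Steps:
S(2)*((70 - 24)/(-4 + (-3*(-3) + 0)) - 149) = (3 - 1*2)*((70 - 24)/(-4 + (-3*(-3) + 0)) - 149) = (3 - 2)*(46/(-4 + (9 + 0)) - 149) = 1*(46/(-4 + 9) - 149) = 1*(46/5 - 149) = 1*(-699/5) = -699/5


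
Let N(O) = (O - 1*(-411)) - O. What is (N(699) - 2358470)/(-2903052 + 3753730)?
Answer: -2358059/850678 ≈ -2.7720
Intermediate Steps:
N(O) = 411 (N(O) = (O + 411) - O = (411 + O) - O = 411)
(N(699) - 2358470)/(-2903052 + 3753730) = (411 - 2358470)/(-2903052 + 3753730) = -2358059/850678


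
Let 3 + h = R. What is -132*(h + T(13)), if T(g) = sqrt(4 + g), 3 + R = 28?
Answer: -2904 - 132*sqrt(17) ≈ -3448.3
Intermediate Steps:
R = 25 (R = -3 + 28 = 25)
h = 22 (h = -3 + 25 = 22)
-132*(h + T(13)) = -132*(22 + sqrt(4 + 13)) = -132*(22 + sqrt(17)) = -2904 - 132*sqrt(17)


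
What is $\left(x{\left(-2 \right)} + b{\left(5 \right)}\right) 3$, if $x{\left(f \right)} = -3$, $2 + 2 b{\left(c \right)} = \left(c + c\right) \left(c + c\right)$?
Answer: $138$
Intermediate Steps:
$b{\left(c \right)} = -1 + 2 c^{2}$ ($b{\left(c \right)} = -1 + \frac{\left(c + c\right) \left(c + c\right)}{2} = -1 + \frac{2 c 2 c}{2} = -1 + \frac{4 c^{2}}{2} = -1 + 2 c^{2}$)
$\left(x{\left(-2 \right)} + b{\left(5 \right)}\right) 3 = \left(-3 - \left(1 - 2 \cdot 5^{2}\right)\right) 3 = \left(-3 + \left(-1 + 2 \cdot 25\right)\right) 3 = \left(-3 + \left(-1 + 50\right)\right) 3 = \left(-3 + 49\right) 3 = 46 \cdot 3 = 138$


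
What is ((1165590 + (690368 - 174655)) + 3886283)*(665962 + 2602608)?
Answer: 18198044572020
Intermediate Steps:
((1165590 + (690368 - 174655)) + 3886283)*(665962 + 2602608) = ((1165590 + 515713) + 3886283)*3268570 = (1681303 + 3886283)*3268570 = 5567586*3268570 = 18198044572020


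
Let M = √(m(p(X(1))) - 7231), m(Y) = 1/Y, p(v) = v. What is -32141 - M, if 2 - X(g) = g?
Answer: -32141 - I*√7230 ≈ -32141.0 - 85.029*I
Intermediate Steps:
X(g) = 2 - g
M = I*√7230 (M = √(1/(2 - 1*1) - 7231) = √(1/(2 - 1) - 7231) = √(1/1 - 7231) = √(1 - 7231) = √(-7230) = I*√7230 ≈ 85.029*I)
-32141 - M = -32141 - I*√7230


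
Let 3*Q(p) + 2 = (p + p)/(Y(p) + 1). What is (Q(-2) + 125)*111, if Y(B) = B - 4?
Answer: 69153/5 ≈ 13831.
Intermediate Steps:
Y(B) = -4 + B
Q(p) = -2/3 + 2*p/(3*(-3 + p)) (Q(p) = -2/3 + ((p + p)/((-4 + p) + 1))/3 = -2/3 + ((2*p)/(-3 + p))/3 = -2/3 + (2*p/(-3 + p))/3 = -2/3 + 2*p/(3*(-3 + p)))
(Q(-2) + 125)*111 = (2/(-3 - 2) + 125)*111 = (2/(-5) + 125)*111 = (2*(-1/5) + 125)*111 = (-2/5 + 125)*111 = (623/5)*111 = 69153/5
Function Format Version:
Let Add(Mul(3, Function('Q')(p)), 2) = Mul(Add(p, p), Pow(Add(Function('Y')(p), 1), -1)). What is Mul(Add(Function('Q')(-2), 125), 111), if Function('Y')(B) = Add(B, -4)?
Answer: Rational(69153, 5) ≈ 13831.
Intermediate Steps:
Function('Y')(B) = Add(-4, B)
Function('Q')(p) = Add(Rational(-2, 3), Mul(Rational(2, 3), p, Pow(Add(-3, p), -1))) (Function('Q')(p) = Add(Rational(-2, 3), Mul(Rational(1, 3), Mul(Add(p, p), Pow(Add(Add(-4, p), 1), -1)))) = Add(Rational(-2, 3), Mul(Rational(1, 3), Mul(Mul(2, p), Pow(Add(-3, p), -1)))) = Add(Rational(-2, 3), Mul(Rational(1, 3), Mul(2, p, Pow(Add(-3, p), -1)))) = Add(Rational(-2, 3), Mul(Rational(2, 3), p, Pow(Add(-3, p), -1))))
Mul(Add(Function('Q')(-2), 125), 111) = Mul(Add(Mul(2, Pow(Add(-3, -2), -1)), 125), 111) = Mul(Add(Mul(2, Pow(-5, -1)), 125), 111) = Mul(Add(Mul(2, Rational(-1, 5)), 125), 111) = Mul(Add(Rational(-2, 5), 125), 111) = Mul(Rational(623, 5), 111) = Rational(69153, 5)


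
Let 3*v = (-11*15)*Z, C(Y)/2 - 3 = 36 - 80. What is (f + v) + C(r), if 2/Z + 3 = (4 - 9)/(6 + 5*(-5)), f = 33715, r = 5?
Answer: 875503/26 ≈ 33673.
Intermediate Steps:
C(Y) = -82 (C(Y) = 6 + 2*(36 - 80) = 6 + 2*(-44) = 6 - 88 = -82)
Z = -19/26 (Z = 2/(-3 + (4 - 9)/(6 + 5*(-5))) = 2/(-3 - 5/(6 - 25)) = 2/(-3 - 5/(-19)) = 2/(-3 - 5*(-1/19)) = 2/(-3 + 5/19) = 2/(-52/19) = 2*(-19/52) = -19/26 ≈ -0.73077)
v = 1045/26 (v = (-11*15*(-19/26))/3 = (-165*(-19/26))/3 = (1/3)*(3135/26) = 1045/26 ≈ 40.192)
(f + v) + C(r) = (33715 + 1045/26) - 82 = 877635/26 - 82 = 875503/26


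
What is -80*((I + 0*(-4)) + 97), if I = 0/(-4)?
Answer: -7760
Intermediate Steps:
I = 0 (I = 0*(-¼) = 0)
-80*((I + 0*(-4)) + 97) = -80*((0 + 0*(-4)) + 97) = -80*((0 + 0) + 97) = -80*(0 + 97) = -80*97 = -7760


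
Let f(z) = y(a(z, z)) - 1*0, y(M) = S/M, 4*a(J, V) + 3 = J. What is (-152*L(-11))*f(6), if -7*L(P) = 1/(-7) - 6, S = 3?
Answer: -26144/49 ≈ -533.55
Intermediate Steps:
a(J, V) = -¾ + J/4
y(M) = 3/M
f(z) = 3/(-¾ + z/4) (f(z) = 3/(-¾ + z/4) - 1*0 = 3/(-¾ + z/4) + 0 = 3/(-¾ + z/4))
L(P) = 43/49 (L(P) = -(1/(-7) - 6)/7 = -(-⅐ - 6)/7 = -⅐*(-43/7) = 43/49)
(-152*L(-11))*f(6) = (-152*43/49)*(12/(-3 + 6)) = -78432/(49*3) = -6536/49*4 = -26144/49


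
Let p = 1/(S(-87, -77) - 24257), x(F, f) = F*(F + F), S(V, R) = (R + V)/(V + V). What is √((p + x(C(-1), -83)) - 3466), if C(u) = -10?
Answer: 17*I*√50326563294917/2110277 ≈ 57.149*I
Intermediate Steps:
S(V, R) = (R + V)/(2*V) (S(V, R) = (R + V)/((2*V)) = (R + V)*(1/(2*V)) = (R + V)/(2*V))
x(F, f) = 2*F² (x(F, f) = F*(2*F) = 2*F²)
p = -87/2110277 (p = 1/((½)*(-77 - 87)/(-87) - 24257) = 1/((½)*(-1/87)*(-164) - 24257) = 1/(82/87 - 24257) = 1/(-2110277/87) = -87/2110277 ≈ -4.1227e-5)
√((p + x(C(-1), -83)) - 3466) = √((-87/2110277 + 2*(-10)²) - 3466) = √((-87/2110277 + 2*100) - 3466) = √((-87/2110277 + 200) - 3466) = √(422055313/2110277 - 3466) = √(-6892164769/2110277) = 17*I*√50326563294917/2110277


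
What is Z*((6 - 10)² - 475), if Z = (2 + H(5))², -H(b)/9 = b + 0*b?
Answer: -848691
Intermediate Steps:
H(b) = -9*b (H(b) = -9*(b + 0*b) = -9*(b + 0) = -9*b)
Z = 1849 (Z = (2 - 9*5)² = (2 - 45)² = (-43)² = 1849)
Z*((6 - 10)² - 475) = 1849*((6 - 10)² - 475) = 1849*((-4)² - 475) = 1849*(16 - 475) = 1849*(-459) = -848691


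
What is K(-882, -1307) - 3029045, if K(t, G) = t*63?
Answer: -3084611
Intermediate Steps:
K(t, G) = 63*t
K(-882, -1307) - 3029045 = 63*(-882) - 3029045 = -55566 - 3029045 = -3084611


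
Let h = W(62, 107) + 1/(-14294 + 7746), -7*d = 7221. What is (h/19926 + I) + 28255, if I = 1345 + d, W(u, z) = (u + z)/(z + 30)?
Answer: 1191550635027143/41708651544 ≈ 28568.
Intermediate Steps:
d = -7221/7 (d = -⅐*7221 = -7221/7 ≈ -1031.6)
W(u, z) = (u + z)/(30 + z)
h = 1106475/897076 (h = (62 + 107)/(30 + 107) + 1/(-14294 + 7746) = 169/137 + 1/(-6548) = (1/137)*169 - 1/6548 = 169/137 - 1/6548 = 1106475/897076 ≈ 1.2334)
I = 2194/7 (I = 1345 - 7221/7 = 2194/7 ≈ 313.43)
(h/19926 + I) + 28255 = ((1106475/897076)/19926 + 2194/7) + 28255 = ((1106475/897076)*(1/19926) + 2194/7) + 28255 = (368825/5958378792 + 2194/7) + 28255 = 13072685651423/41708651544 + 28255 = 1191550635027143/41708651544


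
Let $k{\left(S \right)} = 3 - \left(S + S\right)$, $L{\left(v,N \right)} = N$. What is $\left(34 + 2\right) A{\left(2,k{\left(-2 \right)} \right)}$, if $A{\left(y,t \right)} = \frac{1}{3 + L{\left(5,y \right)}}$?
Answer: $\frac{36}{5} \approx 7.2$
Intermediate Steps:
$k{\left(S \right)} = 3 - 2 S$
$A{\left(y,t \right)} = \frac{1}{3 + y}$
$\left(34 + 2\right) A{\left(2,k{\left(-2 \right)} \right)} = \frac{34 + 2}{3 + 2} = \frac{36}{5}$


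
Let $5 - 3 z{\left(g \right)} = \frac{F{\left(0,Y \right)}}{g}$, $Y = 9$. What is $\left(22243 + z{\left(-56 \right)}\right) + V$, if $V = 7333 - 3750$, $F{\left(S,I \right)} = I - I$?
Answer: $\frac{77483}{3} \approx 25828.0$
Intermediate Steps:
$F{\left(S,I \right)} = 0$
$V = 3583$
$z{\left(g \right)} = \frac{5}{3}$ ($z{\left(g \right)} = \frac{5}{3} - \frac{0 \frac{1}{g}}{3} = \frac{5}{3} - 0 = \frac{5}{3} + 0 = \frac{5}{3}$)
$\left(22243 + z{\left(-56 \right)}\right) + V = \left(22243 + \frac{5}{3}\right) + 3583 = \frac{66734}{3} + 3583 = \frac{77483}{3}$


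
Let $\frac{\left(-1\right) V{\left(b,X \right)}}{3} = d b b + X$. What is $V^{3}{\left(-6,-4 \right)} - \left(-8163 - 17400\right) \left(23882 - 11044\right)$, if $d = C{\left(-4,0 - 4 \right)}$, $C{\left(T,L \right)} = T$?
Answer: $415706178$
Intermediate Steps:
$d = -4$
$V{\left(b,X \right)} = - 3 X + 12 b^{2}$ ($V{\left(b,X \right)} = - 3 \left(- 4 b b + X\right) = - 3 \left(- 4 b^{2} + X\right) = - 3 \left(X - 4 b^{2}\right) = - 3 X + 12 b^{2}$)
$V^{3}{\left(-6,-4 \right)} - \left(-8163 - 17400\right) \left(23882 - 11044\right) = \left(\left(-3\right) \left(-4\right) + 12 \left(-6\right)^{2}\right)^{3} - \left(-8163 - 17400\right) \left(23882 - 11044\right) = \left(12 + 12 \cdot 36\right)^{3} - \left(-25563\right) 12838 = \left(12 + 432\right)^{3} - -328177794 = 444^{3} + 328177794 = 87528384 + 328177794 = 415706178$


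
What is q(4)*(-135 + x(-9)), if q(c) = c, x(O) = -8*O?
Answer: -252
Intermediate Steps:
q(4)*(-135 + x(-9)) = 4*(-135 - 8*(-9)) = 4*(-135 + 72) = 4*(-63) = -252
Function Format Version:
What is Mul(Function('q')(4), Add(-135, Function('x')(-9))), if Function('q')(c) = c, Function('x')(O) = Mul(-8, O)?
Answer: -252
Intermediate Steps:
Mul(Function('q')(4), Add(-135, Function('x')(-9))) = Mul(4, Add(-135, Mul(-8, -9))) = Mul(4, Add(-135, 72)) = Mul(4, -63) = -252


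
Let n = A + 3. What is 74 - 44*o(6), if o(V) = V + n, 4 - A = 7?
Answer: -190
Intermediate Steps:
A = -3 (A = 4 - 1*7 = 4 - 7 = -3)
n = 0 (n = -3 + 3 = 0)
o(V) = V (o(V) = V + 0 = V)
74 - 44*o(6) = 74 - 44*6 = 74 - 264 = -190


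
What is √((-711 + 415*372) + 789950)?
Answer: √943619 ≈ 971.40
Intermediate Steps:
√((-711 + 415*372) + 789950) = √((-711 + 154380) + 789950) = √(153669 + 789950) = √943619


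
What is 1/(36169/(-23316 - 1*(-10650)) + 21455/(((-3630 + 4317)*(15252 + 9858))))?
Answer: -3641595327/10394401955 ≈ -0.35034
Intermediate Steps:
1/(36169/(-23316 - 1*(-10650)) + 21455/(((-3630 + 4317)*(15252 + 9858)))) = 1/(36169/(-23316 + 10650) + 21455/((687*25110))) = 1/(36169/(-12666) + 21455/17250570) = 1/(36169*(-1/12666) + 21455*(1/17250570)) = 1/(-36169/12666 + 4291/3450114) = 1/(-10394401955/3641595327) = -3641595327/10394401955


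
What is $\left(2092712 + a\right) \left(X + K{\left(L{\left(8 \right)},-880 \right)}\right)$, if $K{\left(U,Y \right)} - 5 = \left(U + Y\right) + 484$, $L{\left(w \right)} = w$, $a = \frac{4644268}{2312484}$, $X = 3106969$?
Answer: $\frac{3758477956032532334}{578121} \approx 6.5012 \cdot 10^{12}$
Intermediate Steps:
$a = \frac{1161067}{578121}$ ($a = 4644268 \cdot \frac{1}{2312484} = \frac{1161067}{578121} \approx 2.0083$)
$K{\left(U,Y \right)} = 489 + U + Y$ ($K{\left(U,Y \right)} = 5 + \left(\left(U + Y\right) + 484\right) = 5 + \left(484 + U + Y\right) = 489 + U + Y$)
$\left(2092712 + a\right) \left(X + K{\left(L{\left(8 \right)},-880 \right)}\right) = \left(2092712 + \frac{1161067}{578121}\right) \left(3106969 + \left(489 + 8 - 880\right)\right) = \frac{1209841915219 \left(3106969 - 383\right)}{578121} = \frac{1209841915219}{578121} \cdot 3106586 = \frac{3758477956032532334}{578121}$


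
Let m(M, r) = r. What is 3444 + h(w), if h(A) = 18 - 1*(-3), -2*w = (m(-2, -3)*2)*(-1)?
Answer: 3465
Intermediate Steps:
w = -3 (w = -(-3*2)*(-1)/2 = -(-3)*(-1) = -½*6 = -3)
h(A) = 21 (h(A) = 18 + 3 = 21)
3444 + h(w) = 3444 + 21 = 3465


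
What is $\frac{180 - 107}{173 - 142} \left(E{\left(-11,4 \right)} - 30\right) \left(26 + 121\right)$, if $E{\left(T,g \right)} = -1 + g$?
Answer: $- \frac{289737}{31} \approx -9346.4$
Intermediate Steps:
$\frac{180 - 107}{173 - 142} \left(E{\left(-11,4 \right)} - 30\right) \left(26 + 121\right) = \frac{180 - 107}{173 - 142} \left(\left(-1 + 4\right) - 30\right) \left(26 + 121\right) = \frac{73}{31} \left(3 - 30\right) 147 = 73 \cdot \frac{1}{31} \left(\left(-27\right) 147\right) = \frac{73}{31} \left(-3969\right) = - \frac{289737}{31}$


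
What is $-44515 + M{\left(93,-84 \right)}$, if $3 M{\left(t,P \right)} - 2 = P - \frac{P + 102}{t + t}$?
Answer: $- \frac{4142440}{93} \approx -44542.0$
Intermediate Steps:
$M{\left(t,P \right)} = \frac{2}{3} + \frac{P}{3} - \frac{102 + P}{6 t}$ ($M{\left(t,P \right)} = \frac{2}{3} + \frac{P - \frac{P + 102}{t + t}}{3} = \frac{2}{3} + \frac{P - \frac{102 + P}{2 t}}{3} = \frac{2}{3} + \left(\frac{P}{3} - \frac{102 + P}{6 t}\right) = \frac{2}{3} + \frac{P}{3} - \frac{102 + P}{6 t}$)
$-44515 + M{\left(93,-84 \right)} = -44515 + \frac{-102 - -84 + 2 \cdot 93 \left(2 - 84\right)}{6 \cdot 93} = -44515 + \frac{1}{6} \cdot \frac{1}{93} \left(-102 + 84 + 2 \cdot 93 \left(-82\right)\right) = -44515 + \frac{1}{6} \cdot \frac{1}{93} \left(-102 + 84 - 15252\right) = -44515 + \frac{1}{6} \cdot \frac{1}{93} \left(-15270\right) = -44515 - \frac{2545}{93} = - \frac{4142440}{93}$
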